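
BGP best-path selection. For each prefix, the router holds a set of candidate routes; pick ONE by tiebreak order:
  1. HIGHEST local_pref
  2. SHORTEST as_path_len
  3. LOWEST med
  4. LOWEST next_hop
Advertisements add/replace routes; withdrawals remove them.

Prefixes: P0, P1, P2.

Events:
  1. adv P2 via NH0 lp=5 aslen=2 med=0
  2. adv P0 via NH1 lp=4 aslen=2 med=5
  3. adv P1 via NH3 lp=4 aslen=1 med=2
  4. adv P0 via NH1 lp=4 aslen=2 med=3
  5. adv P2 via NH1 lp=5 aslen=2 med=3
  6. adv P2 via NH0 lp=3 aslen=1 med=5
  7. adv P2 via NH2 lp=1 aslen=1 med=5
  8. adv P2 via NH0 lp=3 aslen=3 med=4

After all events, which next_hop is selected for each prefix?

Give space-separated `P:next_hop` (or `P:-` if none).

Op 1: best P0=- P1=- P2=NH0
Op 2: best P0=NH1 P1=- P2=NH0
Op 3: best P0=NH1 P1=NH3 P2=NH0
Op 4: best P0=NH1 P1=NH3 P2=NH0
Op 5: best P0=NH1 P1=NH3 P2=NH0
Op 6: best P0=NH1 P1=NH3 P2=NH1
Op 7: best P0=NH1 P1=NH3 P2=NH1
Op 8: best P0=NH1 P1=NH3 P2=NH1

Answer: P0:NH1 P1:NH3 P2:NH1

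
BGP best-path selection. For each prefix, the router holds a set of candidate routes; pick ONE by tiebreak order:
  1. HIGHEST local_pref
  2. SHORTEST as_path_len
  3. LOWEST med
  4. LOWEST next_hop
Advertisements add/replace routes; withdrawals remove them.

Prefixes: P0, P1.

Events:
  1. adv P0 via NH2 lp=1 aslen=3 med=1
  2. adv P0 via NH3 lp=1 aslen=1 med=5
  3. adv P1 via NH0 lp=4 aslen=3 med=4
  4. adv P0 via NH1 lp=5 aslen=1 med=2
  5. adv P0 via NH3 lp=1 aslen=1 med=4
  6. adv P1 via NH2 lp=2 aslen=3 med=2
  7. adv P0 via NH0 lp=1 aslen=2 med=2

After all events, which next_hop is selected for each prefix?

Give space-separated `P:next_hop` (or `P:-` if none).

Answer: P0:NH1 P1:NH0

Derivation:
Op 1: best P0=NH2 P1=-
Op 2: best P0=NH3 P1=-
Op 3: best P0=NH3 P1=NH0
Op 4: best P0=NH1 P1=NH0
Op 5: best P0=NH1 P1=NH0
Op 6: best P0=NH1 P1=NH0
Op 7: best P0=NH1 P1=NH0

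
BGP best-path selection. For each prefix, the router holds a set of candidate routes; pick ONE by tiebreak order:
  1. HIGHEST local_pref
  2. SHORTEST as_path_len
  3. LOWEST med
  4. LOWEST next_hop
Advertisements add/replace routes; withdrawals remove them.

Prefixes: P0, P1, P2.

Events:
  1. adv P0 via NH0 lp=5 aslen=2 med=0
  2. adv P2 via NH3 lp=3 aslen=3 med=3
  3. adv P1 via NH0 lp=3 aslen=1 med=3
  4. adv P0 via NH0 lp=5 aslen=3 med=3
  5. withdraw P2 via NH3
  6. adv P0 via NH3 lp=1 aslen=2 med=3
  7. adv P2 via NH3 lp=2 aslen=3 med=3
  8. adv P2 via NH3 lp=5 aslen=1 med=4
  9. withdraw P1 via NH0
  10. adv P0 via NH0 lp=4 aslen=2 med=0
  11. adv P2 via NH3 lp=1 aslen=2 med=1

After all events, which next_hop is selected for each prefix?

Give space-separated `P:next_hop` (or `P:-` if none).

Op 1: best P0=NH0 P1=- P2=-
Op 2: best P0=NH0 P1=- P2=NH3
Op 3: best P0=NH0 P1=NH0 P2=NH3
Op 4: best P0=NH0 P1=NH0 P2=NH3
Op 5: best P0=NH0 P1=NH0 P2=-
Op 6: best P0=NH0 P1=NH0 P2=-
Op 7: best P0=NH0 P1=NH0 P2=NH3
Op 8: best P0=NH0 P1=NH0 P2=NH3
Op 9: best P0=NH0 P1=- P2=NH3
Op 10: best P0=NH0 P1=- P2=NH3
Op 11: best P0=NH0 P1=- P2=NH3

Answer: P0:NH0 P1:- P2:NH3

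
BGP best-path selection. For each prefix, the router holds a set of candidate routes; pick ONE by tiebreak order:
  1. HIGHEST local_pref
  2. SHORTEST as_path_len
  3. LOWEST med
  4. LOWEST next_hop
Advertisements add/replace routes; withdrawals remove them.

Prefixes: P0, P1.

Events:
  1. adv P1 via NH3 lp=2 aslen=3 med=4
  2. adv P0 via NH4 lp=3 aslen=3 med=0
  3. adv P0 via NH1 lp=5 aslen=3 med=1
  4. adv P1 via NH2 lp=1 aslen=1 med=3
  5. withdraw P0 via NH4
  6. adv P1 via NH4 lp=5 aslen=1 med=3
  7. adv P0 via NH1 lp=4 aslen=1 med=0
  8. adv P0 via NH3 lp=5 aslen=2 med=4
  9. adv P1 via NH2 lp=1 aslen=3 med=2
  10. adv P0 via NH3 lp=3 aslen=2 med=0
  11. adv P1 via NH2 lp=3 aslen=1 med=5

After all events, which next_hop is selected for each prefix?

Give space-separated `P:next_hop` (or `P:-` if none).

Op 1: best P0=- P1=NH3
Op 2: best P0=NH4 P1=NH3
Op 3: best P0=NH1 P1=NH3
Op 4: best P0=NH1 P1=NH3
Op 5: best P0=NH1 P1=NH3
Op 6: best P0=NH1 P1=NH4
Op 7: best P0=NH1 P1=NH4
Op 8: best P0=NH3 P1=NH4
Op 9: best P0=NH3 P1=NH4
Op 10: best P0=NH1 P1=NH4
Op 11: best P0=NH1 P1=NH4

Answer: P0:NH1 P1:NH4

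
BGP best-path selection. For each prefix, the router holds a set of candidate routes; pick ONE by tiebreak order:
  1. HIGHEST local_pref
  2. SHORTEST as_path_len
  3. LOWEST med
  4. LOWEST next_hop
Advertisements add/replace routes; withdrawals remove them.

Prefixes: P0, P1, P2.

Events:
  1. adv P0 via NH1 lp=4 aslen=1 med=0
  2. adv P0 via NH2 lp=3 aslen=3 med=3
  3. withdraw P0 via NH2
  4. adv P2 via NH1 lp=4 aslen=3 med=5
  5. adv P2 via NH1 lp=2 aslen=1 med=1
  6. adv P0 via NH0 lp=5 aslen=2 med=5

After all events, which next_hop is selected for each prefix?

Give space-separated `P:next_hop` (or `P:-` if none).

Op 1: best P0=NH1 P1=- P2=-
Op 2: best P0=NH1 P1=- P2=-
Op 3: best P0=NH1 P1=- P2=-
Op 4: best P0=NH1 P1=- P2=NH1
Op 5: best P0=NH1 P1=- P2=NH1
Op 6: best P0=NH0 P1=- P2=NH1

Answer: P0:NH0 P1:- P2:NH1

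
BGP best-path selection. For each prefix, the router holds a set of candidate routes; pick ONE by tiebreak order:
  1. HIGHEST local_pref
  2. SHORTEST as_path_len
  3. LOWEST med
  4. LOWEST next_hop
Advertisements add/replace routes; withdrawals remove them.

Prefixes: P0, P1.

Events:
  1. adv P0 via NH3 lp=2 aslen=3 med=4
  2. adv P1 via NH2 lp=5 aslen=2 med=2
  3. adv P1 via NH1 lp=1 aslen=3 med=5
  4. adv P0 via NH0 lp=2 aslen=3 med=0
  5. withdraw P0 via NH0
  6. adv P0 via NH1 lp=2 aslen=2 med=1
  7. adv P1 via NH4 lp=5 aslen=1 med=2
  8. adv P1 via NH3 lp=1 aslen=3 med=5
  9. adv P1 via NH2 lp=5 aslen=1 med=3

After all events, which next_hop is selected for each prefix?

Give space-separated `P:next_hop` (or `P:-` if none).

Op 1: best P0=NH3 P1=-
Op 2: best P0=NH3 P1=NH2
Op 3: best P0=NH3 P1=NH2
Op 4: best P0=NH0 P1=NH2
Op 5: best P0=NH3 P1=NH2
Op 6: best P0=NH1 P1=NH2
Op 7: best P0=NH1 P1=NH4
Op 8: best P0=NH1 P1=NH4
Op 9: best P0=NH1 P1=NH4

Answer: P0:NH1 P1:NH4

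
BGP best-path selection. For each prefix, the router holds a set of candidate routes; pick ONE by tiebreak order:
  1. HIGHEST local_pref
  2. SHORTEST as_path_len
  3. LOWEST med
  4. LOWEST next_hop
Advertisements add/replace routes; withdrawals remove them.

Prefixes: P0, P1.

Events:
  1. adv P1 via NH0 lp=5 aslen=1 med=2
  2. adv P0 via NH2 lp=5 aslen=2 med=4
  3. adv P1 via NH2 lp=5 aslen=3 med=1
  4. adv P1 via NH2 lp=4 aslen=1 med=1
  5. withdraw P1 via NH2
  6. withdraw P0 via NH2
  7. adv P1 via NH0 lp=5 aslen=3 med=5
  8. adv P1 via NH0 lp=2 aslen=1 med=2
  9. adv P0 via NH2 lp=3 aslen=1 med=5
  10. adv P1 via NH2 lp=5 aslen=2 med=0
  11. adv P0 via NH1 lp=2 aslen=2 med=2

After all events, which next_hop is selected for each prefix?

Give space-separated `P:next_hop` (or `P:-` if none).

Op 1: best P0=- P1=NH0
Op 2: best P0=NH2 P1=NH0
Op 3: best P0=NH2 P1=NH0
Op 4: best P0=NH2 P1=NH0
Op 5: best P0=NH2 P1=NH0
Op 6: best P0=- P1=NH0
Op 7: best P0=- P1=NH0
Op 8: best P0=- P1=NH0
Op 9: best P0=NH2 P1=NH0
Op 10: best P0=NH2 P1=NH2
Op 11: best P0=NH2 P1=NH2

Answer: P0:NH2 P1:NH2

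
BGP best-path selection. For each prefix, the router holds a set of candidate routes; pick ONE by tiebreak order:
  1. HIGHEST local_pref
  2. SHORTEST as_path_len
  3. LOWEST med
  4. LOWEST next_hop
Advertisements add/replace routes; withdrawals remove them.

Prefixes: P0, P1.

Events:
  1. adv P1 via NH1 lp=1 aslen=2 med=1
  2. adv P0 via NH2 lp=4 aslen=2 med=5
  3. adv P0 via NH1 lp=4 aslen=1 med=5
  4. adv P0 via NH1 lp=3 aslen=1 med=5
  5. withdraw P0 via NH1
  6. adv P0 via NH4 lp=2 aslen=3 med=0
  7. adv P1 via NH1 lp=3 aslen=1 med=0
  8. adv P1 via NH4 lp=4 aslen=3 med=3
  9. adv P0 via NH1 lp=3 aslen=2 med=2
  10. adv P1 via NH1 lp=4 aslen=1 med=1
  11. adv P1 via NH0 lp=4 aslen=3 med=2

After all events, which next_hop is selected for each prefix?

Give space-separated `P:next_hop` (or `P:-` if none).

Answer: P0:NH2 P1:NH1

Derivation:
Op 1: best P0=- P1=NH1
Op 2: best P0=NH2 P1=NH1
Op 3: best P0=NH1 P1=NH1
Op 4: best P0=NH2 P1=NH1
Op 5: best P0=NH2 P1=NH1
Op 6: best P0=NH2 P1=NH1
Op 7: best P0=NH2 P1=NH1
Op 8: best P0=NH2 P1=NH4
Op 9: best P0=NH2 P1=NH4
Op 10: best P0=NH2 P1=NH1
Op 11: best P0=NH2 P1=NH1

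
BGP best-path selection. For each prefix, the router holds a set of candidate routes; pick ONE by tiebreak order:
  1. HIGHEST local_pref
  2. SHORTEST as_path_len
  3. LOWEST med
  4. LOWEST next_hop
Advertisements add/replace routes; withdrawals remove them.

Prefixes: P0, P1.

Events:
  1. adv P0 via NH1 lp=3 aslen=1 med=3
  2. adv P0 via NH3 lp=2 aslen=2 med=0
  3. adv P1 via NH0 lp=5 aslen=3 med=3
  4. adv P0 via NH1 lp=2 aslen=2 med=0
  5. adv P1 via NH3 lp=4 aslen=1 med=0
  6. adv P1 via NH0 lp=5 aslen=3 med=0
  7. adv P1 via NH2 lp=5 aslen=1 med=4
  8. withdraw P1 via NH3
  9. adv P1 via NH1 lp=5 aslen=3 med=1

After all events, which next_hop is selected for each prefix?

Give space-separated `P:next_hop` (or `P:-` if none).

Op 1: best P0=NH1 P1=-
Op 2: best P0=NH1 P1=-
Op 3: best P0=NH1 P1=NH0
Op 4: best P0=NH1 P1=NH0
Op 5: best P0=NH1 P1=NH0
Op 6: best P0=NH1 P1=NH0
Op 7: best P0=NH1 P1=NH2
Op 8: best P0=NH1 P1=NH2
Op 9: best P0=NH1 P1=NH2

Answer: P0:NH1 P1:NH2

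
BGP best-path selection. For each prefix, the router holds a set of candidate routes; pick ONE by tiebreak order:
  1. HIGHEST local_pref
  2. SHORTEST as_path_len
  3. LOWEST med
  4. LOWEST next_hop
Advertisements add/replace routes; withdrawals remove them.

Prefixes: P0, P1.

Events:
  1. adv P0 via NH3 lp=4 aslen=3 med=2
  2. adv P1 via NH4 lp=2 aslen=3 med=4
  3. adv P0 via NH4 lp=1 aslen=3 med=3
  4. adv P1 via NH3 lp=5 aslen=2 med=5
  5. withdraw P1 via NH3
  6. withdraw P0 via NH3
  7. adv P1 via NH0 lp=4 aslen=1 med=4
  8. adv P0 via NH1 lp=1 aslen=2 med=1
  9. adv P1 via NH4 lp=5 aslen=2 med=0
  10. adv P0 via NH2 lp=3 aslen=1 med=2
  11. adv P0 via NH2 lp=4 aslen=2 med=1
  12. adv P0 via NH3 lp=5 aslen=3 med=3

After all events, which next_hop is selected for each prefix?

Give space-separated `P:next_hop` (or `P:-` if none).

Op 1: best P0=NH3 P1=-
Op 2: best P0=NH3 P1=NH4
Op 3: best P0=NH3 P1=NH4
Op 4: best P0=NH3 P1=NH3
Op 5: best P0=NH3 P1=NH4
Op 6: best P0=NH4 P1=NH4
Op 7: best P0=NH4 P1=NH0
Op 8: best P0=NH1 P1=NH0
Op 9: best P0=NH1 P1=NH4
Op 10: best P0=NH2 P1=NH4
Op 11: best P0=NH2 P1=NH4
Op 12: best P0=NH3 P1=NH4

Answer: P0:NH3 P1:NH4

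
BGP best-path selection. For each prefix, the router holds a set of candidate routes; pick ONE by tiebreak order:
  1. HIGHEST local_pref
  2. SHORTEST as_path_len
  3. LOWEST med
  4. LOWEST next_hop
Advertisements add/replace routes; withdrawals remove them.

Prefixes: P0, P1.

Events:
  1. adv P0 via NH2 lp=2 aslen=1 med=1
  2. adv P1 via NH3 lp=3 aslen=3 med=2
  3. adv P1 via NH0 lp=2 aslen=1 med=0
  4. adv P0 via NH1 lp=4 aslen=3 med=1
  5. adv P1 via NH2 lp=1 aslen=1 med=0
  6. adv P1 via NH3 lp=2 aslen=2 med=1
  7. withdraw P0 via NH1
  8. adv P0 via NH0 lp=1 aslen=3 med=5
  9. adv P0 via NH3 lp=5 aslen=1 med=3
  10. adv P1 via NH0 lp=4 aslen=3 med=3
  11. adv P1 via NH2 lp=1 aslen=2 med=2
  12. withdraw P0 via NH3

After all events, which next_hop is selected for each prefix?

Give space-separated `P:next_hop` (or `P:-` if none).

Op 1: best P0=NH2 P1=-
Op 2: best P0=NH2 P1=NH3
Op 3: best P0=NH2 P1=NH3
Op 4: best P0=NH1 P1=NH3
Op 5: best P0=NH1 P1=NH3
Op 6: best P0=NH1 P1=NH0
Op 7: best P0=NH2 P1=NH0
Op 8: best P0=NH2 P1=NH0
Op 9: best P0=NH3 P1=NH0
Op 10: best P0=NH3 P1=NH0
Op 11: best P0=NH3 P1=NH0
Op 12: best P0=NH2 P1=NH0

Answer: P0:NH2 P1:NH0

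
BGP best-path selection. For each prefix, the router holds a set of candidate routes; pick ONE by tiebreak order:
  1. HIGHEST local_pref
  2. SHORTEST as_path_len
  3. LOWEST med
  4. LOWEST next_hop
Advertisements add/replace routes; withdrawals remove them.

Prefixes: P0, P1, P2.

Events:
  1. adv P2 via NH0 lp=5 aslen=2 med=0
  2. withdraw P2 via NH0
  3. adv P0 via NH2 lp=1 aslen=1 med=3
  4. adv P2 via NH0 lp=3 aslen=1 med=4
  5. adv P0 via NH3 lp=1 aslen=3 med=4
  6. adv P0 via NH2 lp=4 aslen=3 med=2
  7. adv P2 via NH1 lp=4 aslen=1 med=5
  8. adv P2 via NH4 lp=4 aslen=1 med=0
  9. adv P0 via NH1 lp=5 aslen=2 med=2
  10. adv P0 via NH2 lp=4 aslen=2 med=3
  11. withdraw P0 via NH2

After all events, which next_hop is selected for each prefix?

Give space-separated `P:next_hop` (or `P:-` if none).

Op 1: best P0=- P1=- P2=NH0
Op 2: best P0=- P1=- P2=-
Op 3: best P0=NH2 P1=- P2=-
Op 4: best P0=NH2 P1=- P2=NH0
Op 5: best P0=NH2 P1=- P2=NH0
Op 6: best P0=NH2 P1=- P2=NH0
Op 7: best P0=NH2 P1=- P2=NH1
Op 8: best P0=NH2 P1=- P2=NH4
Op 9: best P0=NH1 P1=- P2=NH4
Op 10: best P0=NH1 P1=- P2=NH4
Op 11: best P0=NH1 P1=- P2=NH4

Answer: P0:NH1 P1:- P2:NH4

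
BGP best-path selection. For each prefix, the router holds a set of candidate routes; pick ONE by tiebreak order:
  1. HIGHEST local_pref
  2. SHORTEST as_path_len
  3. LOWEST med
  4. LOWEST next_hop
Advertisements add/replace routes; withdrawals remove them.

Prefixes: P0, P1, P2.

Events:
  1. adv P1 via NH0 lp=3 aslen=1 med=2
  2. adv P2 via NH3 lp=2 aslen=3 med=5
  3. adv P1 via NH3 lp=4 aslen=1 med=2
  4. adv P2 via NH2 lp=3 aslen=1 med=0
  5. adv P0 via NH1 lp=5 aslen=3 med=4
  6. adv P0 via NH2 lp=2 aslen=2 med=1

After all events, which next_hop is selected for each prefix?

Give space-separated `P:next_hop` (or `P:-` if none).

Answer: P0:NH1 P1:NH3 P2:NH2

Derivation:
Op 1: best P0=- P1=NH0 P2=-
Op 2: best P0=- P1=NH0 P2=NH3
Op 3: best P0=- P1=NH3 P2=NH3
Op 4: best P0=- P1=NH3 P2=NH2
Op 5: best P0=NH1 P1=NH3 P2=NH2
Op 6: best P0=NH1 P1=NH3 P2=NH2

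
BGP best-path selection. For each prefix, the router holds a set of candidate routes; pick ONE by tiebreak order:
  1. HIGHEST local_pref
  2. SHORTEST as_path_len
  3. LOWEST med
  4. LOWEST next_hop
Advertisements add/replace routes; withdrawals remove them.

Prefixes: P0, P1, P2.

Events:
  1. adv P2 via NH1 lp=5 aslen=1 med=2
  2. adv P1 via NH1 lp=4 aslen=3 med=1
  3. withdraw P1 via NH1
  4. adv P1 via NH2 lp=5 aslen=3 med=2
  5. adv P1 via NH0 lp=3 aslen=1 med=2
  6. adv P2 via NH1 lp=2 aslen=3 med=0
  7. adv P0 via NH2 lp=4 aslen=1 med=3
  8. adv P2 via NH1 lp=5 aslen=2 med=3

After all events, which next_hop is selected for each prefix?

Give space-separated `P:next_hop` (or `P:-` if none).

Answer: P0:NH2 P1:NH2 P2:NH1

Derivation:
Op 1: best P0=- P1=- P2=NH1
Op 2: best P0=- P1=NH1 P2=NH1
Op 3: best P0=- P1=- P2=NH1
Op 4: best P0=- P1=NH2 P2=NH1
Op 5: best P0=- P1=NH2 P2=NH1
Op 6: best P0=- P1=NH2 P2=NH1
Op 7: best P0=NH2 P1=NH2 P2=NH1
Op 8: best P0=NH2 P1=NH2 P2=NH1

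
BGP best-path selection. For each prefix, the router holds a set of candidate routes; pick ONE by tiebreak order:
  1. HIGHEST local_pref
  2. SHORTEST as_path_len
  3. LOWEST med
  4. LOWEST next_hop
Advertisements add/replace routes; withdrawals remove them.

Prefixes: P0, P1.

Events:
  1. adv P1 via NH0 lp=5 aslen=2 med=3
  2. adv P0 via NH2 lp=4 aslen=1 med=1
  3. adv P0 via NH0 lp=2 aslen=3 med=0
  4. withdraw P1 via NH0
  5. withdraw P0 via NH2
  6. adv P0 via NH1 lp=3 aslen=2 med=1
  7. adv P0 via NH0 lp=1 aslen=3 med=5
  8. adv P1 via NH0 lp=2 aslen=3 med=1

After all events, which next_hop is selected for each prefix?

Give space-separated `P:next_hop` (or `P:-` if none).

Op 1: best P0=- P1=NH0
Op 2: best P0=NH2 P1=NH0
Op 3: best P0=NH2 P1=NH0
Op 4: best P0=NH2 P1=-
Op 5: best P0=NH0 P1=-
Op 6: best P0=NH1 P1=-
Op 7: best P0=NH1 P1=-
Op 8: best P0=NH1 P1=NH0

Answer: P0:NH1 P1:NH0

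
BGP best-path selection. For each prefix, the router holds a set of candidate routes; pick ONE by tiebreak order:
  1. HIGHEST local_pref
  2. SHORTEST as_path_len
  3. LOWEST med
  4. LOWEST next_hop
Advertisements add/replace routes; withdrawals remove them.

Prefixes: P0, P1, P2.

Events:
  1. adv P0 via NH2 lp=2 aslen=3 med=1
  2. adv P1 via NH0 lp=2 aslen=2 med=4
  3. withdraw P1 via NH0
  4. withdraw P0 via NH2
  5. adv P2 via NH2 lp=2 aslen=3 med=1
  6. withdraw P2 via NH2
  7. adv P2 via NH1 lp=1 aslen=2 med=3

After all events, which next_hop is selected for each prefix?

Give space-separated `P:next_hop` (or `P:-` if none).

Answer: P0:- P1:- P2:NH1

Derivation:
Op 1: best P0=NH2 P1=- P2=-
Op 2: best P0=NH2 P1=NH0 P2=-
Op 3: best P0=NH2 P1=- P2=-
Op 4: best P0=- P1=- P2=-
Op 5: best P0=- P1=- P2=NH2
Op 6: best P0=- P1=- P2=-
Op 7: best P0=- P1=- P2=NH1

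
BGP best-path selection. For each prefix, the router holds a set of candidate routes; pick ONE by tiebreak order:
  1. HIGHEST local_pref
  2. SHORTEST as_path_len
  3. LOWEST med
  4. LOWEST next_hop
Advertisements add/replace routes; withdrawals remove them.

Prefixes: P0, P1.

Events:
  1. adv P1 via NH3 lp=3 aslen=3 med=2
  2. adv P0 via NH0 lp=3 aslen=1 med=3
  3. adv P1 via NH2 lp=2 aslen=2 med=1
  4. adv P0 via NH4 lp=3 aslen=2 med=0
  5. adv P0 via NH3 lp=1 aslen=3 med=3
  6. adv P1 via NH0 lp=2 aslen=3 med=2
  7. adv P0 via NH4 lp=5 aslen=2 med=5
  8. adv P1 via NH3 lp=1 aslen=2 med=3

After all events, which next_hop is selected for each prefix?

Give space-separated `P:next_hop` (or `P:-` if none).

Answer: P0:NH4 P1:NH2

Derivation:
Op 1: best P0=- P1=NH3
Op 2: best P0=NH0 P1=NH3
Op 3: best P0=NH0 P1=NH3
Op 4: best P0=NH0 P1=NH3
Op 5: best P0=NH0 P1=NH3
Op 6: best P0=NH0 P1=NH3
Op 7: best P0=NH4 P1=NH3
Op 8: best P0=NH4 P1=NH2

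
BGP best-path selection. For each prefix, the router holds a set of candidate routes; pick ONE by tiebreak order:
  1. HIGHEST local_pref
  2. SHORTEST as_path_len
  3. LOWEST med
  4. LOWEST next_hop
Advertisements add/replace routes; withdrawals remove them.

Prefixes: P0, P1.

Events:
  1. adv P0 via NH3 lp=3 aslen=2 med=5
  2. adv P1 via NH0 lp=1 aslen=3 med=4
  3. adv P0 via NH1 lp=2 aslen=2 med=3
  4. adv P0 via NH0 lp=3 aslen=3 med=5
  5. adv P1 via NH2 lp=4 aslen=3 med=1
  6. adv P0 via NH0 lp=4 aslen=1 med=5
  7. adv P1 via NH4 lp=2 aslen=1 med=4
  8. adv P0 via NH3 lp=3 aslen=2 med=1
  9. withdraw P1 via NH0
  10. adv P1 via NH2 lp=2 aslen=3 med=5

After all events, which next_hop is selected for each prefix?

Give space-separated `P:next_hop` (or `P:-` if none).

Answer: P0:NH0 P1:NH4

Derivation:
Op 1: best P0=NH3 P1=-
Op 2: best P0=NH3 P1=NH0
Op 3: best P0=NH3 P1=NH0
Op 4: best P0=NH3 P1=NH0
Op 5: best P0=NH3 P1=NH2
Op 6: best P0=NH0 P1=NH2
Op 7: best P0=NH0 P1=NH2
Op 8: best P0=NH0 P1=NH2
Op 9: best P0=NH0 P1=NH2
Op 10: best P0=NH0 P1=NH4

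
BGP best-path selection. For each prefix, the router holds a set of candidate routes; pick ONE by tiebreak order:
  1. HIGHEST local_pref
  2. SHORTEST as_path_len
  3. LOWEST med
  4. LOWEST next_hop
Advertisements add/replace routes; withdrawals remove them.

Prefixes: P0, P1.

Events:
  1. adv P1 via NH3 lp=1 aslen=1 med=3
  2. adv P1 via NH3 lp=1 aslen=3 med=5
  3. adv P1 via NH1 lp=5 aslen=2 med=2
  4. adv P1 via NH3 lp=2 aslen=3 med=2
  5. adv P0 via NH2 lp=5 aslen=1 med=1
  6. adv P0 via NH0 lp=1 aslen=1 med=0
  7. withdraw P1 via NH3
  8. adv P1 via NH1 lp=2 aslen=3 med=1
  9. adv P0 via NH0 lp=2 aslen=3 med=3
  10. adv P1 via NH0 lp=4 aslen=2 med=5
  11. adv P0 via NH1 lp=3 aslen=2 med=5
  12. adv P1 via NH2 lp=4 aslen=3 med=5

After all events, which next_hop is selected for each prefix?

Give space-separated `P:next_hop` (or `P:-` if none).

Op 1: best P0=- P1=NH3
Op 2: best P0=- P1=NH3
Op 3: best P0=- P1=NH1
Op 4: best P0=- P1=NH1
Op 5: best P0=NH2 P1=NH1
Op 6: best P0=NH2 P1=NH1
Op 7: best P0=NH2 P1=NH1
Op 8: best P0=NH2 P1=NH1
Op 9: best P0=NH2 P1=NH1
Op 10: best P0=NH2 P1=NH0
Op 11: best P0=NH2 P1=NH0
Op 12: best P0=NH2 P1=NH0

Answer: P0:NH2 P1:NH0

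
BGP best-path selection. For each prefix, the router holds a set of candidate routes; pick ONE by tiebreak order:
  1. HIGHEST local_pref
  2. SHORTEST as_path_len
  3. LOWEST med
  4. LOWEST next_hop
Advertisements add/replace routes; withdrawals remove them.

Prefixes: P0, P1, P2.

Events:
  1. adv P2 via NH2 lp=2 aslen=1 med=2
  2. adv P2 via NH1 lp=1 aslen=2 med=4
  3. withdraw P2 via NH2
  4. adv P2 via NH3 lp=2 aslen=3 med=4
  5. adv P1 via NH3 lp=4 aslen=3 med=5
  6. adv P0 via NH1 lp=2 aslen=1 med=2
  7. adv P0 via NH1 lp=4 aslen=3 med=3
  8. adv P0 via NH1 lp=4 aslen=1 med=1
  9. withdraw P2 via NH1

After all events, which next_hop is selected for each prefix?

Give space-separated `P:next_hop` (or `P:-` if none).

Op 1: best P0=- P1=- P2=NH2
Op 2: best P0=- P1=- P2=NH2
Op 3: best P0=- P1=- P2=NH1
Op 4: best P0=- P1=- P2=NH3
Op 5: best P0=- P1=NH3 P2=NH3
Op 6: best P0=NH1 P1=NH3 P2=NH3
Op 7: best P0=NH1 P1=NH3 P2=NH3
Op 8: best P0=NH1 P1=NH3 P2=NH3
Op 9: best P0=NH1 P1=NH3 P2=NH3

Answer: P0:NH1 P1:NH3 P2:NH3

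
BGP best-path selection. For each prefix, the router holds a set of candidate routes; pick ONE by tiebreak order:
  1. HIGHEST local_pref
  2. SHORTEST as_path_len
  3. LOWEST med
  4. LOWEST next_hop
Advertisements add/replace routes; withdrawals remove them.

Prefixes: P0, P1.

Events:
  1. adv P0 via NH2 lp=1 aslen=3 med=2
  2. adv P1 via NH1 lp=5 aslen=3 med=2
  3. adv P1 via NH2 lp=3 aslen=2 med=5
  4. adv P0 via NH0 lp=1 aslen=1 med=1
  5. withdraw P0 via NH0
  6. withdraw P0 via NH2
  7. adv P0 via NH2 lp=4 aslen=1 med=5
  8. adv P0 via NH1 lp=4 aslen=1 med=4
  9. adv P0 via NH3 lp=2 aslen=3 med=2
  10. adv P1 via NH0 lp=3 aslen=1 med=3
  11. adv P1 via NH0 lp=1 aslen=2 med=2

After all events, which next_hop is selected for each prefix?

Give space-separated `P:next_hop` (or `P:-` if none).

Answer: P0:NH1 P1:NH1

Derivation:
Op 1: best P0=NH2 P1=-
Op 2: best P0=NH2 P1=NH1
Op 3: best P0=NH2 P1=NH1
Op 4: best P0=NH0 P1=NH1
Op 5: best P0=NH2 P1=NH1
Op 6: best P0=- P1=NH1
Op 7: best P0=NH2 P1=NH1
Op 8: best P0=NH1 P1=NH1
Op 9: best P0=NH1 P1=NH1
Op 10: best P0=NH1 P1=NH1
Op 11: best P0=NH1 P1=NH1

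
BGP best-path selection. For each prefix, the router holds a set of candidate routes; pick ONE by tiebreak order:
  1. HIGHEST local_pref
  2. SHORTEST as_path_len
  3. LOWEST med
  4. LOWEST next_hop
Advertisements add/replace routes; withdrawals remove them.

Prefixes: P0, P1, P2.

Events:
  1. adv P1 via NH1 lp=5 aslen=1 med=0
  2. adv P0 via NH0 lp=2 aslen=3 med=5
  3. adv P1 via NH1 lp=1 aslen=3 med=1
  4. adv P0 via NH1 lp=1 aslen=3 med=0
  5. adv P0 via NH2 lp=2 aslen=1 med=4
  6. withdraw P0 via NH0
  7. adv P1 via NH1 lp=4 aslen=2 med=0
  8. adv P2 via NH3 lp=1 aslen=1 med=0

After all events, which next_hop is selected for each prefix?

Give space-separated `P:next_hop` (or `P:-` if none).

Op 1: best P0=- P1=NH1 P2=-
Op 2: best P0=NH0 P1=NH1 P2=-
Op 3: best P0=NH0 P1=NH1 P2=-
Op 4: best P0=NH0 P1=NH1 P2=-
Op 5: best P0=NH2 P1=NH1 P2=-
Op 6: best P0=NH2 P1=NH1 P2=-
Op 7: best P0=NH2 P1=NH1 P2=-
Op 8: best P0=NH2 P1=NH1 P2=NH3

Answer: P0:NH2 P1:NH1 P2:NH3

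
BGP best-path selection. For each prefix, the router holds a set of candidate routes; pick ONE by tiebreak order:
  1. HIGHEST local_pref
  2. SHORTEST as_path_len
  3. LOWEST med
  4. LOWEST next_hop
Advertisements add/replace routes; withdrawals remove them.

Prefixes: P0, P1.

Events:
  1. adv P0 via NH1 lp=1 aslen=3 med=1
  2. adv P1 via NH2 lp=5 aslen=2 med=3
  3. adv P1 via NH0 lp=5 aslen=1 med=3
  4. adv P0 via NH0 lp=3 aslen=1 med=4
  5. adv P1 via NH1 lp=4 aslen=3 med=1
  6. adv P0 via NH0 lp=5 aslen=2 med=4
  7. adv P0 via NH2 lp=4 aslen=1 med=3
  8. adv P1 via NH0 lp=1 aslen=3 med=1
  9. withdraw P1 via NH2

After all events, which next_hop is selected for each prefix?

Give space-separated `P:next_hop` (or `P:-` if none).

Op 1: best P0=NH1 P1=-
Op 2: best P0=NH1 P1=NH2
Op 3: best P0=NH1 P1=NH0
Op 4: best P0=NH0 P1=NH0
Op 5: best P0=NH0 P1=NH0
Op 6: best P0=NH0 P1=NH0
Op 7: best P0=NH0 P1=NH0
Op 8: best P0=NH0 P1=NH2
Op 9: best P0=NH0 P1=NH1

Answer: P0:NH0 P1:NH1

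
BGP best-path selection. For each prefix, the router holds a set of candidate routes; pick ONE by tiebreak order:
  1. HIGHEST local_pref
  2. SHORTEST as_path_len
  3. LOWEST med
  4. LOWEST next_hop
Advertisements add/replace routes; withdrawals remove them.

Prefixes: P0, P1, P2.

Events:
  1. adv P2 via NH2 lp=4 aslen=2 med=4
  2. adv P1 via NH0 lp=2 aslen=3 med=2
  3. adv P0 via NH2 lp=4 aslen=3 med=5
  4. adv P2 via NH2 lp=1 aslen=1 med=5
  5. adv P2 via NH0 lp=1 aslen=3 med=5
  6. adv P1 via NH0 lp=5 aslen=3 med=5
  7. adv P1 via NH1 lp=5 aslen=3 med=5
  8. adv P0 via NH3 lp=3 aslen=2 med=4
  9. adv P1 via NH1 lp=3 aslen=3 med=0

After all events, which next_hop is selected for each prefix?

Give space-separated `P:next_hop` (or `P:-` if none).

Op 1: best P0=- P1=- P2=NH2
Op 2: best P0=- P1=NH0 P2=NH2
Op 3: best P0=NH2 P1=NH0 P2=NH2
Op 4: best P0=NH2 P1=NH0 P2=NH2
Op 5: best P0=NH2 P1=NH0 P2=NH2
Op 6: best P0=NH2 P1=NH0 P2=NH2
Op 7: best P0=NH2 P1=NH0 P2=NH2
Op 8: best P0=NH2 P1=NH0 P2=NH2
Op 9: best P0=NH2 P1=NH0 P2=NH2

Answer: P0:NH2 P1:NH0 P2:NH2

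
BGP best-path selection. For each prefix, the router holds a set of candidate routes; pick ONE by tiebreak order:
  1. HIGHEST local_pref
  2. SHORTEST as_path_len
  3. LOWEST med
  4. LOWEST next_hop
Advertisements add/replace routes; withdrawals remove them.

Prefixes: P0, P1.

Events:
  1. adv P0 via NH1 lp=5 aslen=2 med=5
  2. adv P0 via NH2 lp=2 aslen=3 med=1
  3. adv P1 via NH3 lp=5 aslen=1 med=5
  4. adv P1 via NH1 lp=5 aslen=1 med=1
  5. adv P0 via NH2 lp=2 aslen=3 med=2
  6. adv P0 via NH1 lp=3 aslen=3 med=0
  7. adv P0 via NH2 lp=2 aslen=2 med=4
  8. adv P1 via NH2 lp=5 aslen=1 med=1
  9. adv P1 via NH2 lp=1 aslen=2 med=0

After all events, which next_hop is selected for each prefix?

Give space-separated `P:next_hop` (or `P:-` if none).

Op 1: best P0=NH1 P1=-
Op 2: best P0=NH1 P1=-
Op 3: best P0=NH1 P1=NH3
Op 4: best P0=NH1 P1=NH1
Op 5: best P0=NH1 P1=NH1
Op 6: best P0=NH1 P1=NH1
Op 7: best P0=NH1 P1=NH1
Op 8: best P0=NH1 P1=NH1
Op 9: best P0=NH1 P1=NH1

Answer: P0:NH1 P1:NH1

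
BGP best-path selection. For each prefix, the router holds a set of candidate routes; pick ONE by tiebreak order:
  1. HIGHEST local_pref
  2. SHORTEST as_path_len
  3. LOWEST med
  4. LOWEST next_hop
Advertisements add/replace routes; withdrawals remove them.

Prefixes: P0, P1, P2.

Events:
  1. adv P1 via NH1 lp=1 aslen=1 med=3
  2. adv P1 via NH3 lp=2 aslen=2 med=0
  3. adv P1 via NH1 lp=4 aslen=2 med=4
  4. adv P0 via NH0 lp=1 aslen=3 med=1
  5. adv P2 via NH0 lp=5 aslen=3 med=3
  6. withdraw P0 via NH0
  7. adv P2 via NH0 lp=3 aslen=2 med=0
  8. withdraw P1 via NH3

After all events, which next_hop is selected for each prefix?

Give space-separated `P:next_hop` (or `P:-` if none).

Answer: P0:- P1:NH1 P2:NH0

Derivation:
Op 1: best P0=- P1=NH1 P2=-
Op 2: best P0=- P1=NH3 P2=-
Op 3: best P0=- P1=NH1 P2=-
Op 4: best P0=NH0 P1=NH1 P2=-
Op 5: best P0=NH0 P1=NH1 P2=NH0
Op 6: best P0=- P1=NH1 P2=NH0
Op 7: best P0=- P1=NH1 P2=NH0
Op 8: best P0=- P1=NH1 P2=NH0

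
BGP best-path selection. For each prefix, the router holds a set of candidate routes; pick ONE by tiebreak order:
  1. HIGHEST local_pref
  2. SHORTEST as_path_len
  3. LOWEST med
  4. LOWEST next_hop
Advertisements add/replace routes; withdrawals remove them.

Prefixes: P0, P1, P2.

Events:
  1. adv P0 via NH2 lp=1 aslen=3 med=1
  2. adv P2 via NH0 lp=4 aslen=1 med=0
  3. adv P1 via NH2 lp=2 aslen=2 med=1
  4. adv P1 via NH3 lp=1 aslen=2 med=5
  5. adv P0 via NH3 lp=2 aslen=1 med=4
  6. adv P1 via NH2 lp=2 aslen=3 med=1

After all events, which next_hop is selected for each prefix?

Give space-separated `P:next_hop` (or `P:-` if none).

Op 1: best P0=NH2 P1=- P2=-
Op 2: best P0=NH2 P1=- P2=NH0
Op 3: best P0=NH2 P1=NH2 P2=NH0
Op 4: best P0=NH2 P1=NH2 P2=NH0
Op 5: best P0=NH3 P1=NH2 P2=NH0
Op 6: best P0=NH3 P1=NH2 P2=NH0

Answer: P0:NH3 P1:NH2 P2:NH0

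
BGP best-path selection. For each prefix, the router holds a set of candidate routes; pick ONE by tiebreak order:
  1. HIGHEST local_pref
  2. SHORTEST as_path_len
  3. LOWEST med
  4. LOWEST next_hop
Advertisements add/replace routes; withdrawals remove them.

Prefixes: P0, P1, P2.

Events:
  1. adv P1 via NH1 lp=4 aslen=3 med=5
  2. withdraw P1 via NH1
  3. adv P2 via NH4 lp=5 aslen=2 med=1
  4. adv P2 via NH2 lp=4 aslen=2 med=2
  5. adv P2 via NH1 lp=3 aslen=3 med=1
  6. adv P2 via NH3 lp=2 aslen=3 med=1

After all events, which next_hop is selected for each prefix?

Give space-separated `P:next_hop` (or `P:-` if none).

Answer: P0:- P1:- P2:NH4

Derivation:
Op 1: best P0=- P1=NH1 P2=-
Op 2: best P0=- P1=- P2=-
Op 3: best P0=- P1=- P2=NH4
Op 4: best P0=- P1=- P2=NH4
Op 5: best P0=- P1=- P2=NH4
Op 6: best P0=- P1=- P2=NH4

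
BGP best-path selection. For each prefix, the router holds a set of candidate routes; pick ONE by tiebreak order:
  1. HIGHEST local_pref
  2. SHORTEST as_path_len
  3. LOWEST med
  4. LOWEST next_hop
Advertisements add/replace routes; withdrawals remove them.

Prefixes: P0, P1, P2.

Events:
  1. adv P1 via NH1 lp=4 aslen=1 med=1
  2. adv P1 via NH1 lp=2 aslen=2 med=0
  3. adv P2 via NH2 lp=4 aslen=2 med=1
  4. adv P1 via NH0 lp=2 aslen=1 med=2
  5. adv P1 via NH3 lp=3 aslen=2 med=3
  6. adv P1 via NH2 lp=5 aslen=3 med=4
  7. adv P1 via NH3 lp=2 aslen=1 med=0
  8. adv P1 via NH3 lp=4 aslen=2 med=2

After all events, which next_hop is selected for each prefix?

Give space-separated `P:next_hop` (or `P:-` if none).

Answer: P0:- P1:NH2 P2:NH2

Derivation:
Op 1: best P0=- P1=NH1 P2=-
Op 2: best P0=- P1=NH1 P2=-
Op 3: best P0=- P1=NH1 P2=NH2
Op 4: best P0=- P1=NH0 P2=NH2
Op 5: best P0=- P1=NH3 P2=NH2
Op 6: best P0=- P1=NH2 P2=NH2
Op 7: best P0=- P1=NH2 P2=NH2
Op 8: best P0=- P1=NH2 P2=NH2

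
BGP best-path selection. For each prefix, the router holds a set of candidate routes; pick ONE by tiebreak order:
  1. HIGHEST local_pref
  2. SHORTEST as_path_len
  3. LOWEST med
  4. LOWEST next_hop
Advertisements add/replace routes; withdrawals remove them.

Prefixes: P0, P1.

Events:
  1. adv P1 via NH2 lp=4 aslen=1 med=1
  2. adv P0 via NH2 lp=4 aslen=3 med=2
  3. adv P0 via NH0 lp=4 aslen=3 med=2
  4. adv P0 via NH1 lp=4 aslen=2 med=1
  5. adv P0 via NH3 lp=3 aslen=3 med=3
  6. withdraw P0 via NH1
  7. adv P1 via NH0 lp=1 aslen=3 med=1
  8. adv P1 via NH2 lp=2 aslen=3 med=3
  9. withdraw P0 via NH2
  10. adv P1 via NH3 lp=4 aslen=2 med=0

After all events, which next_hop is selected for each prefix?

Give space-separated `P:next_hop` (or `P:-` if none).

Op 1: best P0=- P1=NH2
Op 2: best P0=NH2 P1=NH2
Op 3: best P0=NH0 P1=NH2
Op 4: best P0=NH1 P1=NH2
Op 5: best P0=NH1 P1=NH2
Op 6: best P0=NH0 P1=NH2
Op 7: best P0=NH0 P1=NH2
Op 8: best P0=NH0 P1=NH2
Op 9: best P0=NH0 P1=NH2
Op 10: best P0=NH0 P1=NH3

Answer: P0:NH0 P1:NH3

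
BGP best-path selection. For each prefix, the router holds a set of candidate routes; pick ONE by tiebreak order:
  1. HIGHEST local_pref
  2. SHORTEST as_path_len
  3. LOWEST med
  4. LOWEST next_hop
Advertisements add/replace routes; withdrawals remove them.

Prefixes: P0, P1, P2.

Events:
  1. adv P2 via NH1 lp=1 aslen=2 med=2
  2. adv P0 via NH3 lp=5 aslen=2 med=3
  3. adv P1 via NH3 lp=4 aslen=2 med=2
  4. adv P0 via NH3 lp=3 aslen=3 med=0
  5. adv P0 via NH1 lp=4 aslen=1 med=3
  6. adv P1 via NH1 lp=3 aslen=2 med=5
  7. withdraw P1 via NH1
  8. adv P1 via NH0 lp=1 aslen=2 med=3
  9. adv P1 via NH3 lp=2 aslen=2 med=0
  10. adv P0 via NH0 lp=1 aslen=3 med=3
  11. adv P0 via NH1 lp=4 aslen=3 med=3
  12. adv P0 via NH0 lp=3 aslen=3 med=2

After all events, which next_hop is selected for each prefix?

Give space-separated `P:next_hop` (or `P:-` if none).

Answer: P0:NH1 P1:NH3 P2:NH1

Derivation:
Op 1: best P0=- P1=- P2=NH1
Op 2: best P0=NH3 P1=- P2=NH1
Op 3: best P0=NH3 P1=NH3 P2=NH1
Op 4: best P0=NH3 P1=NH3 P2=NH1
Op 5: best P0=NH1 P1=NH3 P2=NH1
Op 6: best P0=NH1 P1=NH3 P2=NH1
Op 7: best P0=NH1 P1=NH3 P2=NH1
Op 8: best P0=NH1 P1=NH3 P2=NH1
Op 9: best P0=NH1 P1=NH3 P2=NH1
Op 10: best P0=NH1 P1=NH3 P2=NH1
Op 11: best P0=NH1 P1=NH3 P2=NH1
Op 12: best P0=NH1 P1=NH3 P2=NH1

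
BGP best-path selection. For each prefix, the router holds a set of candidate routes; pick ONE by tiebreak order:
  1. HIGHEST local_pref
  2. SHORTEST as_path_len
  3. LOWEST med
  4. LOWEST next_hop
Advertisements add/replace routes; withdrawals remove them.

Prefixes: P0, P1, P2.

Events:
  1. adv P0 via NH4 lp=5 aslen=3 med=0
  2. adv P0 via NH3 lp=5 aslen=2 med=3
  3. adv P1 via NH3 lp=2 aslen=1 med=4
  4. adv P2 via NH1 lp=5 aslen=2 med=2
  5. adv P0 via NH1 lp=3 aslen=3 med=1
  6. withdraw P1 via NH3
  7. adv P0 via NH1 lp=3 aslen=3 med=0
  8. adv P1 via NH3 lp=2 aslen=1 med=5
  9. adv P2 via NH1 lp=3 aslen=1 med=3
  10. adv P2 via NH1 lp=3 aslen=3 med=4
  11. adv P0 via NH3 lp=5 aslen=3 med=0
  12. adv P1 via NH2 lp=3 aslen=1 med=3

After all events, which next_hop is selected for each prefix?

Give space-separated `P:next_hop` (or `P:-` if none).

Answer: P0:NH3 P1:NH2 P2:NH1

Derivation:
Op 1: best P0=NH4 P1=- P2=-
Op 2: best P0=NH3 P1=- P2=-
Op 3: best P0=NH3 P1=NH3 P2=-
Op 4: best P0=NH3 P1=NH3 P2=NH1
Op 5: best P0=NH3 P1=NH3 P2=NH1
Op 6: best P0=NH3 P1=- P2=NH1
Op 7: best P0=NH3 P1=- P2=NH1
Op 8: best P0=NH3 P1=NH3 P2=NH1
Op 9: best P0=NH3 P1=NH3 P2=NH1
Op 10: best P0=NH3 P1=NH3 P2=NH1
Op 11: best P0=NH3 P1=NH3 P2=NH1
Op 12: best P0=NH3 P1=NH2 P2=NH1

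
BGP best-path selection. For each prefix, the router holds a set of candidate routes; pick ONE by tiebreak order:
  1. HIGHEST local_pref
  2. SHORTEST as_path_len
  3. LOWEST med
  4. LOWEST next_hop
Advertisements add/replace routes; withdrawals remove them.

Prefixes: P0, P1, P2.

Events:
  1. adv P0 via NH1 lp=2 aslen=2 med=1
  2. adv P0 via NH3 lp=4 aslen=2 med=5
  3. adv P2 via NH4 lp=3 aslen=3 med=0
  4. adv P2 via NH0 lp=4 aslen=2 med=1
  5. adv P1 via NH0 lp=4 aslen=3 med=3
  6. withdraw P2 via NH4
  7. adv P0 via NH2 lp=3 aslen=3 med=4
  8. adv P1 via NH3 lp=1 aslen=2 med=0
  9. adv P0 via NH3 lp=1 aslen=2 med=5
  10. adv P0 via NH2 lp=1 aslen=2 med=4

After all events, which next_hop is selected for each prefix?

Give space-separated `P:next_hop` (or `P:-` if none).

Op 1: best P0=NH1 P1=- P2=-
Op 2: best P0=NH3 P1=- P2=-
Op 3: best P0=NH3 P1=- P2=NH4
Op 4: best P0=NH3 P1=- P2=NH0
Op 5: best P0=NH3 P1=NH0 P2=NH0
Op 6: best P0=NH3 P1=NH0 P2=NH0
Op 7: best P0=NH3 P1=NH0 P2=NH0
Op 8: best P0=NH3 P1=NH0 P2=NH0
Op 9: best P0=NH2 P1=NH0 P2=NH0
Op 10: best P0=NH1 P1=NH0 P2=NH0

Answer: P0:NH1 P1:NH0 P2:NH0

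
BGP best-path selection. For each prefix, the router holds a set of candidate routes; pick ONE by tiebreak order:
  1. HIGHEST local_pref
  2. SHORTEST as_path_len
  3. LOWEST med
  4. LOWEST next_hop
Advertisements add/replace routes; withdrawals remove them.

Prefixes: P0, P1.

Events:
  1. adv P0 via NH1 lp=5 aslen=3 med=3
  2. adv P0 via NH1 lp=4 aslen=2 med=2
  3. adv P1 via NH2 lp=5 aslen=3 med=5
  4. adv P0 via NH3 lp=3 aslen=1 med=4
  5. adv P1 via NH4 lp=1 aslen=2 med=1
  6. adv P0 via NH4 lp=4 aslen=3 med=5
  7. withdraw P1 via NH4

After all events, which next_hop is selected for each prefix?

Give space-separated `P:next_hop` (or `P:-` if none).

Answer: P0:NH1 P1:NH2

Derivation:
Op 1: best P0=NH1 P1=-
Op 2: best P0=NH1 P1=-
Op 3: best P0=NH1 P1=NH2
Op 4: best P0=NH1 P1=NH2
Op 5: best P0=NH1 P1=NH2
Op 6: best P0=NH1 P1=NH2
Op 7: best P0=NH1 P1=NH2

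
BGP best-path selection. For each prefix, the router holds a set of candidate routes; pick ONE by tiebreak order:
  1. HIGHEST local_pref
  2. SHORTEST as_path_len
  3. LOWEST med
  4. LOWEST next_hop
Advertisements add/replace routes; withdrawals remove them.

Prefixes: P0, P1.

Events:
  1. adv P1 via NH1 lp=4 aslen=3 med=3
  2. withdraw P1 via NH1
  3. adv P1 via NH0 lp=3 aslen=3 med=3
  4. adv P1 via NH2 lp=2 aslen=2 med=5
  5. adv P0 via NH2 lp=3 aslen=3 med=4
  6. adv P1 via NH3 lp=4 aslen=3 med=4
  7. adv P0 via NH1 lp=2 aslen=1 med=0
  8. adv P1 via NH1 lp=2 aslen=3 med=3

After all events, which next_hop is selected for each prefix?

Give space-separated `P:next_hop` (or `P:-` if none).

Op 1: best P0=- P1=NH1
Op 2: best P0=- P1=-
Op 3: best P0=- P1=NH0
Op 4: best P0=- P1=NH0
Op 5: best P0=NH2 P1=NH0
Op 6: best P0=NH2 P1=NH3
Op 7: best P0=NH2 P1=NH3
Op 8: best P0=NH2 P1=NH3

Answer: P0:NH2 P1:NH3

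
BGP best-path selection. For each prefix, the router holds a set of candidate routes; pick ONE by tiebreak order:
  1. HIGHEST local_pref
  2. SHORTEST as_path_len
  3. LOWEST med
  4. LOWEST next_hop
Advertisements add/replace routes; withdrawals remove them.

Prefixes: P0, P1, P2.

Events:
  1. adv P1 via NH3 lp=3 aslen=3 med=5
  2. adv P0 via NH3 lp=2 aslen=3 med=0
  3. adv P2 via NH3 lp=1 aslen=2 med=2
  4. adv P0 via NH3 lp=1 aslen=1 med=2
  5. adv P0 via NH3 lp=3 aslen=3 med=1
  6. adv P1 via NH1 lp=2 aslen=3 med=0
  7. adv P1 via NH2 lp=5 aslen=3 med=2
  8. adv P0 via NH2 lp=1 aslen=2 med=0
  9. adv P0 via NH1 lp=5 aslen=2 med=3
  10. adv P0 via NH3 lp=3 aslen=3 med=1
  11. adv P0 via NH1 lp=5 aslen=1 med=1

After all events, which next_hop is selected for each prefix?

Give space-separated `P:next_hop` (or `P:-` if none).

Answer: P0:NH1 P1:NH2 P2:NH3

Derivation:
Op 1: best P0=- P1=NH3 P2=-
Op 2: best P0=NH3 P1=NH3 P2=-
Op 3: best P0=NH3 P1=NH3 P2=NH3
Op 4: best P0=NH3 P1=NH3 P2=NH3
Op 5: best P0=NH3 P1=NH3 P2=NH3
Op 6: best P0=NH3 P1=NH3 P2=NH3
Op 7: best P0=NH3 P1=NH2 P2=NH3
Op 8: best P0=NH3 P1=NH2 P2=NH3
Op 9: best P0=NH1 P1=NH2 P2=NH3
Op 10: best P0=NH1 P1=NH2 P2=NH3
Op 11: best P0=NH1 P1=NH2 P2=NH3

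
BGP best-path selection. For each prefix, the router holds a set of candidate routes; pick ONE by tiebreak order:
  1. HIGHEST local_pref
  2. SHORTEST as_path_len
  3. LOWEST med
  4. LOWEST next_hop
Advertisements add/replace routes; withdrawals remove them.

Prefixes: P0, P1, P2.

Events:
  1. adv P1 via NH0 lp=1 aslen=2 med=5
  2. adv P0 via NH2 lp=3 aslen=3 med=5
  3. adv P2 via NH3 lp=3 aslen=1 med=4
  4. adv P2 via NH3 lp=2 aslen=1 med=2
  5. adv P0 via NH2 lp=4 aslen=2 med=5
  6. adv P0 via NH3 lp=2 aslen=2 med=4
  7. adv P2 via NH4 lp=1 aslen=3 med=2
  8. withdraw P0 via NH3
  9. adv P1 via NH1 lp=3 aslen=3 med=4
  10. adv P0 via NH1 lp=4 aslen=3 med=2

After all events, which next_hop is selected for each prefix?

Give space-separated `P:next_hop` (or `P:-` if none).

Answer: P0:NH2 P1:NH1 P2:NH3

Derivation:
Op 1: best P0=- P1=NH0 P2=-
Op 2: best P0=NH2 P1=NH0 P2=-
Op 3: best P0=NH2 P1=NH0 P2=NH3
Op 4: best P0=NH2 P1=NH0 P2=NH3
Op 5: best P0=NH2 P1=NH0 P2=NH3
Op 6: best P0=NH2 P1=NH0 P2=NH3
Op 7: best P0=NH2 P1=NH0 P2=NH3
Op 8: best P0=NH2 P1=NH0 P2=NH3
Op 9: best P0=NH2 P1=NH1 P2=NH3
Op 10: best P0=NH2 P1=NH1 P2=NH3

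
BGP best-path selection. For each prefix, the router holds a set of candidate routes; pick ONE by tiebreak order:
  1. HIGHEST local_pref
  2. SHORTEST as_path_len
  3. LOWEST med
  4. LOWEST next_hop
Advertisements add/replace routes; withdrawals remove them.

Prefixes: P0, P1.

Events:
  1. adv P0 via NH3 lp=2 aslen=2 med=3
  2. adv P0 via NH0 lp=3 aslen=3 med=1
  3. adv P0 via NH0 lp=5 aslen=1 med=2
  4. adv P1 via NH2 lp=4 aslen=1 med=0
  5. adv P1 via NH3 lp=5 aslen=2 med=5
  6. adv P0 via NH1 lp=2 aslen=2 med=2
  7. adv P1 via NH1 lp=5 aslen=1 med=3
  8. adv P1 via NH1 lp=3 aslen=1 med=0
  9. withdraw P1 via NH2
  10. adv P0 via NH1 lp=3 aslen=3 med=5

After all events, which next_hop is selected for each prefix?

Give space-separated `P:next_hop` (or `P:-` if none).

Op 1: best P0=NH3 P1=-
Op 2: best P0=NH0 P1=-
Op 3: best P0=NH0 P1=-
Op 4: best P0=NH0 P1=NH2
Op 5: best P0=NH0 P1=NH3
Op 6: best P0=NH0 P1=NH3
Op 7: best P0=NH0 P1=NH1
Op 8: best P0=NH0 P1=NH3
Op 9: best P0=NH0 P1=NH3
Op 10: best P0=NH0 P1=NH3

Answer: P0:NH0 P1:NH3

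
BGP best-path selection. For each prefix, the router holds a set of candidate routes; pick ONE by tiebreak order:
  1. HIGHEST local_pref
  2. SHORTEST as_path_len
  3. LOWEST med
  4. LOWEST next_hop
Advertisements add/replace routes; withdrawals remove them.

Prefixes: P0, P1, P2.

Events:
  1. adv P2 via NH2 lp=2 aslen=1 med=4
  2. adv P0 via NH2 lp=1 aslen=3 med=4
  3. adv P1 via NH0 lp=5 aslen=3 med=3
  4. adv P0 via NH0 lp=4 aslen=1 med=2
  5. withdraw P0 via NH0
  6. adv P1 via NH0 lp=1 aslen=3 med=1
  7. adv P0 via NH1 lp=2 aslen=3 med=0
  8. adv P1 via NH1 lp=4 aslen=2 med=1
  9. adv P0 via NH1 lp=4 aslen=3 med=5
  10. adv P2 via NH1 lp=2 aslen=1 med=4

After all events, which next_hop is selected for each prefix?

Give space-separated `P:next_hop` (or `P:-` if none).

Op 1: best P0=- P1=- P2=NH2
Op 2: best P0=NH2 P1=- P2=NH2
Op 3: best P0=NH2 P1=NH0 P2=NH2
Op 4: best P0=NH0 P1=NH0 P2=NH2
Op 5: best P0=NH2 P1=NH0 P2=NH2
Op 6: best P0=NH2 P1=NH0 P2=NH2
Op 7: best P0=NH1 P1=NH0 P2=NH2
Op 8: best P0=NH1 P1=NH1 P2=NH2
Op 9: best P0=NH1 P1=NH1 P2=NH2
Op 10: best P0=NH1 P1=NH1 P2=NH1

Answer: P0:NH1 P1:NH1 P2:NH1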